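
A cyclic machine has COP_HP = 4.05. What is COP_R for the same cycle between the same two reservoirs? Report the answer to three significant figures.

Since Q_H = Q_C + W for any cycle, COP_R = Q_C/W = Q_H/W − 1.
COP_R = 4.05 − 1 = 3.05.

3.05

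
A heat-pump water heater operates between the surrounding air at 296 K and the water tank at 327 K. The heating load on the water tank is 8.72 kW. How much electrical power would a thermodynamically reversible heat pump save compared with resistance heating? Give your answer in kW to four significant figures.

The reservoir spacing is ΔT = 327 − 296 = 31.00 K.
COP_Carnot = T_H/ΔT = 327.00/31.00 = 10.55.
Resistance heating needs Ẇ_res = Q̇_H = 8.720 kW; the reversible heat pump needs only Ẇ_hp = Q̇_H/COP = 0.8267 kW.
Saving = 8.720 − 0.8267 = 7.893 kW.

7.893 kW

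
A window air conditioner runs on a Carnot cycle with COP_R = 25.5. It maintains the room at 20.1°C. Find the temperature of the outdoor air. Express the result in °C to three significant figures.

COP_R = T_C/(T_H − T_C) gives T_H − T_C = T_C/COP.
With T_C = 293.25 K, T_H = 293.25 × (1 + 1/25.5) = 304.75 K.
Converting, 304.75 K = 31.60°C.

31.6 °C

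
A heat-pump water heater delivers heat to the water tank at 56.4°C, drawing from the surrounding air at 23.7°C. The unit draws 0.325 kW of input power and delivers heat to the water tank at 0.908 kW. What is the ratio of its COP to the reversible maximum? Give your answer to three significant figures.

0.277

COP_actual = Q̇_H/Ẇ = 0.9080/0.3250 = 2.794.
In absolute terms T_C = 296.85 K and T_H = 329.55 K, so ΔT = 32.70 K.
COP_Carnot = T_H/ΔT = 329.55/32.70 = 10.08.
η_II = COP_actual/COP_Carnot = 2.794/10.08 = 0.2772.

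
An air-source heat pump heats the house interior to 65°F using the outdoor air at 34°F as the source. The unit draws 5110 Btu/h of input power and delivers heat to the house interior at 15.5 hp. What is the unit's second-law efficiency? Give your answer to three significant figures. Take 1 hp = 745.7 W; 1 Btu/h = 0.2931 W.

0.456

Converting, Q̇_H = 15.50 hp = 39430 Btu/h, so COP_actual = Q̇_H/Ẇ = 39430/5110 = 7.717.
In absolute terms T_C = 274.26 K and T_H = 291.48 K, so ΔT = 17.22 K.
COP_Carnot = T_H/ΔT = 291.48/17.22 = 16.92.
η_II = COP_actual/COP_Carnot = 7.717/16.92 = 0.4560.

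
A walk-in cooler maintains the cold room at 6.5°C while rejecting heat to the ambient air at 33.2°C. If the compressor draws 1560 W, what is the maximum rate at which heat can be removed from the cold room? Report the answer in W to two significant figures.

16000 W

In absolute terms T_C = 279.65 K and T_H = 306.35 K, so ΔT = 26.70 K.
COP_Carnot = T_C/ΔT = 279.65/26.70 = 10.47.
Q̇_max = COP_Carnot × Ẇ = 10.47 × 1560 W = 16340 W.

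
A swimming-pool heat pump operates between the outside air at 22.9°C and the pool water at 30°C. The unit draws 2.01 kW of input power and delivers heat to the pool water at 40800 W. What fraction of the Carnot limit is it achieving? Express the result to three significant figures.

0.475

Converting, Q̇_H = 40800 W = 40.80 kW, so COP_actual = Q̇_H/Ẇ = 40.80/2.010 = 20.30.
In absolute terms T_C = 296.05 K and T_H = 303.15 K, so ΔT = 7.100 K.
COP_Carnot = T_H/ΔT = 303.15/7.100 = 42.70.
η_II = COP_actual/COP_Carnot = 20.30/42.70 = 0.4754.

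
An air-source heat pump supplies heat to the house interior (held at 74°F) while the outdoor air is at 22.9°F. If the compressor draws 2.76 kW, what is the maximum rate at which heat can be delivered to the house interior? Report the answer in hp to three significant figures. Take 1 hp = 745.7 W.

38.7 hp

In absolute terms T_C = 268.09 K and T_H = 296.48 K, so ΔT = 28.39 K.
COP_Carnot = T_H/ΔT = 296.48/28.39 = 10.44.
Q̇_max = COP_Carnot × Ẇ = 10.44 × 2.760 kW = 28.82 kW = 38.65 hp.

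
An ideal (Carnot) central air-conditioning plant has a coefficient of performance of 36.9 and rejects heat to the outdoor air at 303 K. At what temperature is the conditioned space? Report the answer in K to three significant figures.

295 K

For a Carnot refrigerator COP_R = T_C/(T_H − T_C), so T_C = COP·T_H/(1 + COP).
With T_H = 303.00 K, T_C = 36.9 × 303.00/37.90 = 295.01 K.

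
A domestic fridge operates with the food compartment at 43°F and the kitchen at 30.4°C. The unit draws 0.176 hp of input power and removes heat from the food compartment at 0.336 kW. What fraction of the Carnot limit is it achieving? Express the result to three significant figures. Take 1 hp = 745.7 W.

0.223

Converting, Q̇_C = 0.3360 kW = 0.4506 hp, so COP_actual = Q̇_C/Ẇ = 0.4506/0.1760 = 2.560.
In absolute terms T_C = 279.26 K and T_H = 303.55 K, so ΔT = 24.29 K.
COP_Carnot = T_C/ΔT = 279.26/24.29 = 11.50.
η_II = COP_actual/COP_Carnot = 2.560/11.50 = 0.2227.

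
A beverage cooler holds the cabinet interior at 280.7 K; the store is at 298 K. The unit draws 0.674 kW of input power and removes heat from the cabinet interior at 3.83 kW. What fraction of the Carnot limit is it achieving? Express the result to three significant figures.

0.350

COP_actual = Q̇_C/Ẇ = 3.830/0.6740 = 5.682.
The reservoir spacing is ΔT = 298 − 280.7 = 17.30 K.
COP_Carnot = T_C/ΔT = 280.70/17.30 = 16.23.
η_II = COP_actual/COP_Carnot = 5.682/16.23 = 0.3502.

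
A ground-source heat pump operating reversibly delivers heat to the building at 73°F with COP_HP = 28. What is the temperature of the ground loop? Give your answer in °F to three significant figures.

54.0 °F

COP_HP = T_H/(T_H − T_C) gives T_H − T_C = T_H/COP.
With T_H = 295.93 K, T_C = 295.93 × (1 − 1/28) = 285.36 K.
Converting, 285.36 K = 53.98°F.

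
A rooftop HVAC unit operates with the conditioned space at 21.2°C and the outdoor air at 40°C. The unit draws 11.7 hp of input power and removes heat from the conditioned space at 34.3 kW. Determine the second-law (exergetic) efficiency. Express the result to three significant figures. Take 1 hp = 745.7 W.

Converting, Q̇_C = 34.30 kW = 46.00 hp, so COP_actual = Q̇_C/Ẇ = 46.00/11.70 = 3.931.
In absolute terms T_C = 294.35 K and T_H = 313.15 K, so ΔT = 18.80 K.
COP_Carnot = T_C/ΔT = 294.35/18.80 = 15.66.
η_II = COP_actual/COP_Carnot = 3.931/15.66 = 0.2511.

0.251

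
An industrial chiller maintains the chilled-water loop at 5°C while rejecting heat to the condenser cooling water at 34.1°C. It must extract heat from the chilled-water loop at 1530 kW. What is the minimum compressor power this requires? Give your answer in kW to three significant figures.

In absolute terms T_C = 278.15 K and T_H = 307.25 K, so ΔT = 29.10 K.
COP_Carnot = T_C/ΔT = 278.15/29.10 = 9.558.
Ẇ_min = Q̇/COP_Carnot = 1530/9.558 = 160.1 kW.

160 kW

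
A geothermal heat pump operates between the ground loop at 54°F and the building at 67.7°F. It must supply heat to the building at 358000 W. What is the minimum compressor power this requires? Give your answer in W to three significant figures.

In absolute terms T_C = 285.37 K and T_H = 292.98 K, so ΔT = 7.611 K.
COP_Carnot = T_H/ΔT = 292.98/7.611 = 38.49.
Ẇ_min = Q̇/COP_Carnot = 358000/38.49 = 9300 W.

9300 W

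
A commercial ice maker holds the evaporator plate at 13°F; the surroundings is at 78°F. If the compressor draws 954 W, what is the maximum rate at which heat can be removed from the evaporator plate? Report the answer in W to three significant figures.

In absolute terms T_C = 262.59 K and T_H = 298.71 K, so ΔT = 36.11 K.
COP_Carnot = T_C/ΔT = 262.59/36.11 = 7.272.
Q̇_max = COP_Carnot × Ẇ = 7.272 × 954.0 W = 6937 W.

6940 W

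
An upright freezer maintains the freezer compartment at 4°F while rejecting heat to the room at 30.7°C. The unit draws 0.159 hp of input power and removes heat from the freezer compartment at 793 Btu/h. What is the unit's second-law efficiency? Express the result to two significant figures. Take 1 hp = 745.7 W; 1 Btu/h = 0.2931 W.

Converting, Q̇_C = 793.0 Btu/h = 0.3117 hp, so COP_actual = Q̇_C/Ẇ = 0.3117/0.1590 = 1.960.
In absolute terms T_C = 257.59 K and T_H = 303.85 K, so ΔT = 46.26 K.
COP_Carnot = T_C/ΔT = 257.59/46.26 = 5.569.
η_II = COP_actual/COP_Carnot = 1.960/5.569 = 0.3520.

0.35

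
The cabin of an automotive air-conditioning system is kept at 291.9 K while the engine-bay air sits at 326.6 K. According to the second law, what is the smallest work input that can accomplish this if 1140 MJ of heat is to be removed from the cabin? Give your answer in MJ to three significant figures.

136 MJ

The reservoir spacing is ΔT = 326.6 − 291.9 = 34.70 K.
The reversible limit is COP_R = T_C/ΔT = 8.412, so W_min = Q_C/COP = Q_C·ΔT/T_C.
W_min = 1140 × 34.70/291.90 = 135.5 MJ.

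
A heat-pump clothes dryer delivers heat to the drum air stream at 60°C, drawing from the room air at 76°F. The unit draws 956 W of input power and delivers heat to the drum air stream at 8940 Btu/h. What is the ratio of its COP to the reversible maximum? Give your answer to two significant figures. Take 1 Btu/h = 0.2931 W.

0.29

Converting, Q̇_H = 8940 Btu/h = 2620 W, so COP_actual = Q̇_H/Ẇ = 2620/956.0 = 2.741.
In absolute terms T_C = 297.59 K and T_H = 333.15 K, so ΔT = 35.56 K.
COP_Carnot = T_H/ΔT = 333.15/35.56 = 9.370.
η_II = COP_actual/COP_Carnot = 2.741/9.370 = 0.2925.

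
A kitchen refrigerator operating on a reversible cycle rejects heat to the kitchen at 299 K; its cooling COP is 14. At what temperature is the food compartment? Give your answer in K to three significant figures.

For a Carnot refrigerator COP_R = T_C/(T_H − T_C), so T_C = COP·T_H/(1 + COP).
With T_H = 299.00 K, T_C = 14 × 299.00/15.00 = 279.07 K.

279 K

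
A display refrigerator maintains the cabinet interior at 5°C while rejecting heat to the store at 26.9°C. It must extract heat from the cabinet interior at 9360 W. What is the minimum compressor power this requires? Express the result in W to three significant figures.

737 W

In absolute terms T_C = 278.15 K and T_H = 300.05 K, so ΔT = 21.90 K.
COP_Carnot = T_C/ΔT = 278.15/21.90 = 12.70.
Ẇ_min = Q̇/COP_Carnot = 9360/12.70 = 737.0 W.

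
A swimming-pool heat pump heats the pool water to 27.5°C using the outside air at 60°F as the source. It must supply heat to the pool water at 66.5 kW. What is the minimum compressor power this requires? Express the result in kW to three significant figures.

In absolute terms T_C = 288.71 K and T_H = 300.65 K, so ΔT = 11.94 K.
COP_Carnot = T_H/ΔT = 300.65/11.94 = 25.17.
Ẇ_min = Q̇/COP_Carnot = 66.50/25.17 = 2.642 kW.

2.64 kW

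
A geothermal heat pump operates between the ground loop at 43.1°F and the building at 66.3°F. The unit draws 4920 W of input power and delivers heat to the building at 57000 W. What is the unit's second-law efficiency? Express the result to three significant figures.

0.511

COP_actual = Q̇_H/Ẇ = 57000/4920 = 11.59.
In absolute terms T_C = 279.32 K and T_H = 292.21 K, so ΔT = 12.89 K.
COP_Carnot = T_H/ΔT = 292.21/12.89 = 22.67.
η_II = COP_actual/COP_Carnot = 11.59/22.67 = 0.5110.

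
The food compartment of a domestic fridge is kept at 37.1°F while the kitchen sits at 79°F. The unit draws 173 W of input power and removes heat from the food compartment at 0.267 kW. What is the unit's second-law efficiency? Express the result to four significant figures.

0.1302

Converting, Q̇_C = 0.2670 kW = 267.0 W, so COP_actual = Q̇_C/Ẇ = 267.0/173.0 = 1.543.
In absolute terms T_C = 275.98 K and T_H = 299.26 K, so ΔT = 23.28 K.
COP_Carnot = T_C/ΔT = 275.98/23.28 = 11.86.
η_II = COP_actual/COP_Carnot = 1.543/11.86 = 0.1302.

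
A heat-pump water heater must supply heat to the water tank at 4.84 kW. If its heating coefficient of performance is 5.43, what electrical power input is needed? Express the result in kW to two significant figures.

0.89 kW

Ẇ = Q̇_H/COP_HP = 4.840/5.43 = 0.8913 kW.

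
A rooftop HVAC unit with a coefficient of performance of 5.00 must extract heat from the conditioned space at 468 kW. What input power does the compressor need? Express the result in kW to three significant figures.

Ẇ = Q̇_C/COP = 468.0/5.00 = 93.60 kW.

93.6 kW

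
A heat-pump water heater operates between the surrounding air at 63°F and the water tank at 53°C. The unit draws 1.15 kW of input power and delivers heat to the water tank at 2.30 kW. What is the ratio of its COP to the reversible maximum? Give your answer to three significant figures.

0.219

COP_actual = Q̇_H/Ẇ = 2.300/1.150 = 2.000.
In absolute terms T_C = 290.37 K and T_H = 326.15 K, so ΔT = 35.78 K.
COP_Carnot = T_H/ΔT = 326.15/35.78 = 9.116.
η_II = COP_actual/COP_Carnot = 2.000/9.116 = 0.2194.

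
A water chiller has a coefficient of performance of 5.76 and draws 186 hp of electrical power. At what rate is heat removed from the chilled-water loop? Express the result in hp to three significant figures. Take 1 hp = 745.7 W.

1070 hp

Q̇_C = COP × Ẇ = 5.76 × 186.0 = 1071 hp.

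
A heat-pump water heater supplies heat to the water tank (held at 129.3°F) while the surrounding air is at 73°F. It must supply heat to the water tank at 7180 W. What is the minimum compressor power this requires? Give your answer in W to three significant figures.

In absolute terms T_C = 295.93 K and T_H = 327.21 K, so ΔT = 31.28 K.
COP_Carnot = T_H/ΔT = 327.21/31.28 = 10.46.
Ẇ_min = Q̇/COP_Carnot = 7180/10.46 = 686.3 W.

686 W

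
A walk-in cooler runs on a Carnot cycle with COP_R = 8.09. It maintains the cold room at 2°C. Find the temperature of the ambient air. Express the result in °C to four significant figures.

36.01 °C

COP_R = T_C/(T_H − T_C) gives T_H − T_C = T_C/COP.
With T_C = 275.15 K, T_H = 275.15 × (1 + 1/8.09) = 309.16 K.
Converting, 309.16 K = 36.01°C.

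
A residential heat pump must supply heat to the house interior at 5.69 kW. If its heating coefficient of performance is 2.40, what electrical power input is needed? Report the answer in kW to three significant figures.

Ẇ = Q̇_H/COP_HP = 5.690/2.40 = 2.371 kW.

2.37 kW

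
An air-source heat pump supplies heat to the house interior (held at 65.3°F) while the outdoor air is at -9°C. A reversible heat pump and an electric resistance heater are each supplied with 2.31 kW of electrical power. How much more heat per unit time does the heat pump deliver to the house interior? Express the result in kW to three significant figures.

In absolute terms T_C = 264.15 K and T_H = 291.65 K, so ΔT = 27.50 K.
COP_Carnot = T_H/ΔT = 291.65/27.50 = 10.61.
The heat pump delivers Q̇_H = COP × Ẇ = 24.50 kW; the resistance heater delivers Ẇ = 2.310 kW.
Extra = (COP − 1)·Ẇ = 22.19 kW.

22.2 kW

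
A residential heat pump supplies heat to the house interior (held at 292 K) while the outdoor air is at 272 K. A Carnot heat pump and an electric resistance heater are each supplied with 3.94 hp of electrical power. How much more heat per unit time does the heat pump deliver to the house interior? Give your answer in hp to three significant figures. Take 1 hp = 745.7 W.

53.6 hp

The reservoir spacing is ΔT = 292 − 272 = 20.00 K.
COP_Carnot = T_H/ΔT = 292.00/20.00 = 14.60.
The heat pump delivers Q̇_H = COP × Ẇ = 57.52 hp; the resistance heater delivers Ẇ = 3.940 hp.
Extra = (COP − 1)·Ẇ = 53.58 hp.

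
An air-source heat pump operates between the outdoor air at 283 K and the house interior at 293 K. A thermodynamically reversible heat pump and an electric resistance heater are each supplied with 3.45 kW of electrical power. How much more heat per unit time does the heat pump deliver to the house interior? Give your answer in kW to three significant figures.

97.6 kW

The reservoir spacing is ΔT = 293 − 283 = 10.00 K.
COP_Carnot = T_H/ΔT = 293.00/10.00 = 29.30.
The heat pump delivers Q̇_H = COP × Ẇ = 101.1 kW; the resistance heater delivers Ẇ = 3.450 kW.
Extra = (COP − 1)·Ẇ = 97.64 kW.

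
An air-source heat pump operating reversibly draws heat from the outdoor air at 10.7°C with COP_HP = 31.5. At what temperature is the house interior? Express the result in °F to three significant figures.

68.0 °F

COP_HP = T_H/(T_H − T_C) rearranges to T_H = COP·T_C/(COP − 1).
With T_C = 283.85 K, T_H = 31.5 × 283.85/30.50 = 293.16 K.
Converting, 293.16 K = 68.01°F.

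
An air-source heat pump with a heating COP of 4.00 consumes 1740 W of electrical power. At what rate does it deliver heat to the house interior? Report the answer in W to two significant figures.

7000 W

Q̇_H = COP_HP × Ẇ = 4.00 × 1740 = 6960 W.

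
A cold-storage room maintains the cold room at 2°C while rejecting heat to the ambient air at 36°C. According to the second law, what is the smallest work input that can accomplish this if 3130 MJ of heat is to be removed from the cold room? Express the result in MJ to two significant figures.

In absolute terms T_C = 275.15 K and T_H = 309.15 K, so ΔT = 34.00 K.
The reversible limit is COP_R = T_C/ΔT = 8.093, so W_min = Q_C/COP = Q_C·ΔT/T_C.
W_min = 3130 × 34.00/275.15 = 386.8 MJ.

390 MJ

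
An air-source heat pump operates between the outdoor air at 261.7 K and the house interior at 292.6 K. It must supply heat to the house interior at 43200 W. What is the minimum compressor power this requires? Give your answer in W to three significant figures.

4560 W

The reservoir spacing is ΔT = 292.6 − 261.7 = 30.90 K.
COP_Carnot = T_H/ΔT = 292.60/30.90 = 9.469.
Ẇ_min = Q̇/COP_Carnot = 43200/9.469 = 4562 W.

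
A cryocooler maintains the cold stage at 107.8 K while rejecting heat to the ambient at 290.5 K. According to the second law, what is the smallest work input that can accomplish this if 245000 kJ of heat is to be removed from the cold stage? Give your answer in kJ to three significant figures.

The reservoir spacing is ΔT = 290.5 − 107.8 = 182.7 K.
The reversible limit is COP_R = T_C/ΔT = 0.5900, so W_min = Q_C/COP = Q_C·ΔT/T_C.
W_min = 245000 × 182.7/107.80 = 415200 kJ.

415000 kJ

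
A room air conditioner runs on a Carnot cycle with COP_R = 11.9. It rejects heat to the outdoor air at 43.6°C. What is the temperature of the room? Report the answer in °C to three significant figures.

For a Carnot refrigerator COP_R = T_C/(T_H − T_C), so T_C = COP·T_H/(1 + COP).
With T_H = 316.75 K, T_C = 11.9 × 316.75/12.90 = 292.20 K.
Converting, 292.20 K = 19.05°C.

19.0 °C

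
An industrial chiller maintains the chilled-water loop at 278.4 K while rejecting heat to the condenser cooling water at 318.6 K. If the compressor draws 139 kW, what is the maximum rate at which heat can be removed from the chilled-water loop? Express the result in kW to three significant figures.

The reservoir spacing is ΔT = 318.6 − 278.4 = 40.20 K.
COP_Carnot = T_C/ΔT = 278.40/40.20 = 6.925.
Q̇_max = COP_Carnot × Ẇ = 6.925 × 139.0 kW = 962.6 kW.

963 kW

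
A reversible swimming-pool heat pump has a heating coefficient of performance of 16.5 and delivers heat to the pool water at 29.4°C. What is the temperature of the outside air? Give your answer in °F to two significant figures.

52 °F

COP_HP = T_H/(T_H − T_C) gives T_H − T_C = T_H/COP.
With T_H = 302.55 K, T_C = 302.55 × (1 − 1/16.5) = 284.21 K.
Converting, 284.21 K = 51.91°F.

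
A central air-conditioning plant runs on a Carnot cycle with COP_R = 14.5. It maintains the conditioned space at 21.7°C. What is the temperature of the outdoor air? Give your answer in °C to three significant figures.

42.0 °C

COP_R = T_C/(T_H − T_C) gives T_H − T_C = T_C/COP.
With T_C = 294.85 K, T_H = 294.85 × (1 + 1/14.5) = 315.18 K.
Converting, 315.18 K = 42.03°C.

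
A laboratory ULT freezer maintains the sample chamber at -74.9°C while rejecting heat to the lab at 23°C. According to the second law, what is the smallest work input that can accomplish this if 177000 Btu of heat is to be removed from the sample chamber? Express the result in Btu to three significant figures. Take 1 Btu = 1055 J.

In absolute terms T_C = 198.25 K and T_H = 296.15 K, so ΔT = 97.90 K.
The reversible limit is COP_R = T_C/ΔT = 2.025, so W_min = Q_C/COP = Q_C·ΔT/T_C.
W_min = 177000 × 97.90/198.25 = 87410 Btu.

87400 Btu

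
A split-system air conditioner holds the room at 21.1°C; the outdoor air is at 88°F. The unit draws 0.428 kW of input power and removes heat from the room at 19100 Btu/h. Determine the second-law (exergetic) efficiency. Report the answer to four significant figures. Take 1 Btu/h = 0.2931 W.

0.4450

Converting, Q̇_C = 19100 Btu/h = 5.598 kW, so COP_actual = Q̇_C/Ẇ = 5.598/0.4280 = 13.08.
In absolute terms T_C = 294.25 K and T_H = 304.26 K, so ΔT = 10.01 K.
COP_Carnot = T_C/ΔT = 294.25/10.01 = 29.39.
η_II = COP_actual/COP_Carnot = 13.08/29.39 = 0.4450.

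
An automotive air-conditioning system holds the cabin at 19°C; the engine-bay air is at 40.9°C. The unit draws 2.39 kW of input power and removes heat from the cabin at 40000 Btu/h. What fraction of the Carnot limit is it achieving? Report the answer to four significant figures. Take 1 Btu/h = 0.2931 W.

0.3677

Converting, Q̇_C = 40000 Btu/h = 11.72 kW, so COP_actual = Q̇_C/Ẇ = 11.72/2.390 = 4.905.
In absolute terms T_C = 292.15 K and T_H = 314.05 K, so ΔT = 21.90 K.
COP_Carnot = T_C/ΔT = 292.15/21.90 = 13.34.
η_II = COP_actual/COP_Carnot = 4.905/13.34 = 0.3677.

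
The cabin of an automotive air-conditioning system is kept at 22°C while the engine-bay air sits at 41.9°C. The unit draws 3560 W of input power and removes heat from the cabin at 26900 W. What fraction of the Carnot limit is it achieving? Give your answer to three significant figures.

0.509

COP_actual = Q̇_C/Ẇ = 26900/3560 = 7.556.
In absolute terms T_C = 295.15 K and T_H = 315.05 K, so ΔT = 19.90 K.
COP_Carnot = T_C/ΔT = 295.15/19.90 = 14.83.
η_II = COP_actual/COP_Carnot = 7.556/14.83 = 0.5095.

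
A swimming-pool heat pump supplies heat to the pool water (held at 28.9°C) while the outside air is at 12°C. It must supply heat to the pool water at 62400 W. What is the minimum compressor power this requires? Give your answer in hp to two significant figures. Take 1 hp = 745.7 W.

4.7 hp

In absolute terms T_C = 285.15 K and T_H = 302.05 K, so ΔT = 16.90 K.
COP_Carnot = T_H/ΔT = 302.05/16.90 = 17.87.
Ẇ_min = Q̇/COP_Carnot = 62400/17.87 = 3491 W = 4.682 hp.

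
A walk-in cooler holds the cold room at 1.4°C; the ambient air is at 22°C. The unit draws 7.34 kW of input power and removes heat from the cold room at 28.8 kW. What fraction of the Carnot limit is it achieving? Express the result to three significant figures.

0.294

COP_actual = Q̇_C/Ẇ = 28.80/7.340 = 3.924.
In absolute terms T_C = 274.55 K and T_H = 295.15 K, so ΔT = 20.60 K.
COP_Carnot = T_C/ΔT = 274.55/20.60 = 13.33.
η_II = COP_actual/COP_Carnot = 3.924/13.33 = 0.2944.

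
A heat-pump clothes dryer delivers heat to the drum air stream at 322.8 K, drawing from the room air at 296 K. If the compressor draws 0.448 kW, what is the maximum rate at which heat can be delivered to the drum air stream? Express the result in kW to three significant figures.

The reservoir spacing is ΔT = 322.8 − 296 = 26.80 K.
COP_Carnot = T_H/ΔT = 322.80/26.80 = 12.04.
Q̇_max = COP_Carnot × Ẇ = 12.04 × 0.4480 kW = 5.396 kW.

5.40 kW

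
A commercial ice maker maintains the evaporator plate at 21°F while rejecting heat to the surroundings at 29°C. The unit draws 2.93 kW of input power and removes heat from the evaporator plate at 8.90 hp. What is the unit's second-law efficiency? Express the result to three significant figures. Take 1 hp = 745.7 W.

Converting, Q̇_C = 8.900 hp = 6.637 kW, so COP_actual = Q̇_C/Ẇ = 6.637/2.930 = 2.265.
In absolute terms T_C = 267.04 K and T_H = 302.15 K, so ΔT = 35.11 K.
COP_Carnot = T_C/ΔT = 267.04/35.11 = 7.606.
η_II = COP_actual/COP_Carnot = 2.265/7.606 = 0.2978.

0.298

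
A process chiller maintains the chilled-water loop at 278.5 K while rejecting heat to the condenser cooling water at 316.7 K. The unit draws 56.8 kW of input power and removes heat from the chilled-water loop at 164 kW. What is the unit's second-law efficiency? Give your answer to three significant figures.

COP_actual = Q̇_C/Ẇ = 164.0/56.80 = 2.887.
The reservoir spacing is ΔT = 316.7 − 278.5 = 38.20 K.
COP_Carnot = T_C/ΔT = 278.50/38.20 = 7.291.
η_II = COP_actual/COP_Carnot = 2.887/7.291 = 0.3960.

0.396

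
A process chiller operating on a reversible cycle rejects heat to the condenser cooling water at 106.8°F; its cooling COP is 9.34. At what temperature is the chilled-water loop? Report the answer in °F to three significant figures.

For a Carnot refrigerator COP_R = T_C/(T_H − T_C), so T_C = COP·T_H/(1 + COP).
With T_H = 314.71 K, T_C = 9.34 × 314.71/10.34 = 284.27 K.
Converting, 284.27 K = 52.02°F.

52.0 °F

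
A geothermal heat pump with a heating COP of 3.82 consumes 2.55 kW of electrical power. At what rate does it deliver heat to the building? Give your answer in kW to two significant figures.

9.7 kW

Q̇_H = COP_HP × Ẇ = 3.82 × 2.550 = 9.741 kW.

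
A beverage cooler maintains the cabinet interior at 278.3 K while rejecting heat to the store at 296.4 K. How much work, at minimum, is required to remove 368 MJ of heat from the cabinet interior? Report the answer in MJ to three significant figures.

The reservoir spacing is ΔT = 296.4 − 278.3 = 18.10 K.
The reversible limit is COP_R = T_C/ΔT = 15.38, so W_min = Q_C/COP = Q_C·ΔT/T_C.
W_min = 368.0 × 18.10/278.30 = 23.93 MJ.

23.9 MJ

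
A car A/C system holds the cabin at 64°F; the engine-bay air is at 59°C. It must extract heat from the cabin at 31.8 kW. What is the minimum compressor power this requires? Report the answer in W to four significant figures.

In absolute terms T_C = 290.93 K and T_H = 332.15 K, so ΔT = 41.22 K.
COP_Carnot = T_C/ΔT = 290.93/41.22 = 7.058.
Ẇ_min = Q̇/COP_Carnot = 31.80/7.058 = 4.506 kW = 4506 W.

4506 W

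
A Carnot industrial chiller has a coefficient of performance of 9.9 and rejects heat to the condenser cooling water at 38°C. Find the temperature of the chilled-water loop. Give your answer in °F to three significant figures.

For a Carnot refrigerator COP_R = T_C/(T_H − T_C), so T_C = COP·T_H/(1 + COP).
With T_H = 311.15 K, T_C = 9.9 × 311.15/10.90 = 282.60 K.
Converting, 282.60 K = 49.02°F.

49.0 °F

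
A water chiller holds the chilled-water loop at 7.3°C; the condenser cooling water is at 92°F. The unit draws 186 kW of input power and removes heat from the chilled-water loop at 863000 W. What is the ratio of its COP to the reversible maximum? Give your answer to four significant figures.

Converting, Q̇_C = 863000 W = 863.0 kW, so COP_actual = Q̇_C/Ẇ = 863.0/186.0 = 4.640.
In absolute terms T_C = 280.45 K and T_H = 306.48 K, so ΔT = 26.03 K.
COP_Carnot = T_C/ΔT = 280.45/26.03 = 10.77.
η_II = COP_actual/COP_Carnot = 4.640/10.77 = 0.4307.

0.4307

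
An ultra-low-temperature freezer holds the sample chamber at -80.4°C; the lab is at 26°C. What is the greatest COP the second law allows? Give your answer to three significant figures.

1.81

In absolute terms T_C = 192.75 K and T_H = 299.15 K, so ΔT = 106.4 K.
For a reversible cycle, COP_Carnot = T_C/ΔT = 192.75/106.4 = 1.812.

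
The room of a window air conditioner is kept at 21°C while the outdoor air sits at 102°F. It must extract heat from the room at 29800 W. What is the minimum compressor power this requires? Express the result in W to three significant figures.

1810 W

In absolute terms T_C = 294.15 K and T_H = 312.04 K, so ΔT = 17.89 K.
COP_Carnot = T_C/ΔT = 294.15/17.89 = 16.44.
Ẇ_min = Q̇/COP_Carnot = 29800/16.44 = 1812 W.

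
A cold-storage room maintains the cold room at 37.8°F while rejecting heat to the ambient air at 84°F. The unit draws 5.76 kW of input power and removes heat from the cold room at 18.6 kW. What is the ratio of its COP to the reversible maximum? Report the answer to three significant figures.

0.300

COP_actual = Q̇_C/Ẇ = 18.60/5.760 = 3.229.
In absolute terms T_C = 276.37 K and T_H = 302.04 K, so ΔT = 25.67 K.
COP_Carnot = T_C/ΔT = 276.37/25.67 = 10.77.
η_II = COP_actual/COP_Carnot = 3.229/10.77 = 0.2999.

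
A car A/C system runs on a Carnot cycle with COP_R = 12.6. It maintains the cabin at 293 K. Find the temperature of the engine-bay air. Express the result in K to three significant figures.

316 K

COP_R = T_C/(T_H − T_C) gives T_H − T_C = T_C/COP.
With T_C = 293.00 K, T_H = 293.00 × (1 + 1/12.6) = 316.25 K.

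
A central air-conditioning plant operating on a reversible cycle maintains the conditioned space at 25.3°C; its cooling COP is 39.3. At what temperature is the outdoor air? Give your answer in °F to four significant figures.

COP_R = T_C/(T_H − T_C) gives T_H − T_C = T_C/COP.
With T_C = 298.45 K, T_H = 298.45 × (1 + 1/39.3) = 306.04 K.
Converting, 306.04 K = 91.21°F.

91.21 °F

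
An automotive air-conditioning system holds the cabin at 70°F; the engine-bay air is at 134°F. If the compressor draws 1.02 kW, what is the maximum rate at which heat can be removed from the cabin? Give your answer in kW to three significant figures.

In absolute terms T_C = 294.26 K and T_H = 329.82 K, so ΔT = 35.56 K.
COP_Carnot = T_C/ΔT = 294.26/35.56 = 8.276.
Q̇_max = COP_Carnot × Ẇ = 8.276 × 1.020 kW = 8.442 kW.

8.44 kW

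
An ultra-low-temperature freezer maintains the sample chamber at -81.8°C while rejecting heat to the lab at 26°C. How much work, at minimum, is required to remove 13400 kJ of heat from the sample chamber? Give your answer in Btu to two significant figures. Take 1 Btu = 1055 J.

7200 Btu

In absolute terms T_C = 191.35 K and T_H = 299.15 K, so ΔT = 107.8 K.
The reversible limit is COP_R = T_C/ΔT = 1.775, so W_min = Q_C/COP = Q_C·ΔT/T_C.
W_min = 13400 × 107.8/191.35 = 7549 kJ = 7156 Btu.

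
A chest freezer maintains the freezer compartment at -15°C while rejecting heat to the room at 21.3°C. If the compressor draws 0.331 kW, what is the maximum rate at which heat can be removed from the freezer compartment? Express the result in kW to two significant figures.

2.4 kW

In absolute terms T_C = 258.15 K and T_H = 294.45 K, so ΔT = 36.30 K.
COP_Carnot = T_C/ΔT = 258.15/36.30 = 7.112.
Q̇_max = COP_Carnot × Ẇ = 7.112 × 0.3310 kW = 2.354 kW.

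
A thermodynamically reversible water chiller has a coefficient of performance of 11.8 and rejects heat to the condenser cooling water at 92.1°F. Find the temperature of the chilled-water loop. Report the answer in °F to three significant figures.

49.0 °F

For a Carnot refrigerator COP_R = T_C/(T_H − T_C), so T_C = COP·T_H/(1 + COP).
With T_H = 306.54 K, T_C = 11.8 × 306.54/12.80 = 282.59 K.
Converting, 282.59 K = 48.99°F.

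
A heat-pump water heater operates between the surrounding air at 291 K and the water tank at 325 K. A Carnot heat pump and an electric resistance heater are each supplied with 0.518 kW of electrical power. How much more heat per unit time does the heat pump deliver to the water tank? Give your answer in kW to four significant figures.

The reservoir spacing is ΔT = 325 − 291 = 34.00 K.
COP_Carnot = T_H/ΔT = 325.00/34.00 = 9.559.
The heat pump delivers Q̇_H = COP × Ẇ = 4.951 kW; the resistance heater delivers Ẇ = 0.5180 kW.
Extra = (COP − 1)·Ẇ = 4.433 kW.

4.433 kW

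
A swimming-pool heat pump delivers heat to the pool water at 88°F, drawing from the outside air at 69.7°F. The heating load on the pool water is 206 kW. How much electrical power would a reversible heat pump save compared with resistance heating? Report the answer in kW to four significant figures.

In absolute terms T_C = 294.09 K and T_H = 304.26 K, so ΔT = 10.17 K.
COP_Carnot = T_H/ΔT = 304.26/10.17 = 29.93.
Resistance heating needs Ẇ_res = Q̇_H = 206.0 kW; the reversible heat pump needs only Ẇ_hp = Q̇_H/COP = 6.883 kW.
Saving = 206.0 − 6.883 = 199.1 kW.

199.1 kW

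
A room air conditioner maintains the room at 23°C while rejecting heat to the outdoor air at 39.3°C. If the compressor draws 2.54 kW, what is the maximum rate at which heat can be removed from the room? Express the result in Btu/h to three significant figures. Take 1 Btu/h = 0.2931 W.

In absolute terms T_C = 296.15 K and T_H = 312.45 K, so ΔT = 16.30 K.
COP_Carnot = T_C/ΔT = 296.15/16.30 = 18.17.
Q̇_max = COP_Carnot × Ẇ = 18.17 × 2.540 kW = 46.15 kW = 157400 Btu/h.

157000 Btu/h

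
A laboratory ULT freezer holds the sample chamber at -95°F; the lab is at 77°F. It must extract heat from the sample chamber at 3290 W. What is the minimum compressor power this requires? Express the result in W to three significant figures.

In absolute terms T_C = 202.59 K and T_H = 298.15 K, so ΔT = 95.56 K.
COP_Carnot = T_C/ΔT = 202.59/95.56 = 2.120.
Ẇ_min = Q̇/COP_Carnot = 3290/2.120 = 1552 W.

1550 W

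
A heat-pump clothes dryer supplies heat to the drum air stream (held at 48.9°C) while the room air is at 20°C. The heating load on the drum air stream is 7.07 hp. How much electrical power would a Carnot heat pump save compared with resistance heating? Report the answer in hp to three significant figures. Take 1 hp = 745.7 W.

In absolute terms T_C = 293.15 K and T_H = 322.05 K, so ΔT = 28.90 K.
COP_Carnot = T_H/ΔT = 322.05/28.90 = 11.14.
Resistance heating needs Ẇ_res = Q̇_H = 7.070 hp; the reversible heat pump needs only Ẇ_hp = Q̇_H/COP = 0.6344 hp.
Saving = 7.070 − 0.6344 = 6.436 hp.

6.44 hp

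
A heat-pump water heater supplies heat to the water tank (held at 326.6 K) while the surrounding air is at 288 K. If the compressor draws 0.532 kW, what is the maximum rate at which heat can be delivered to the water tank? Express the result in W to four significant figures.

4501 W

The reservoir spacing is ΔT = 326.6 − 288 = 38.60 K.
COP_Carnot = T_H/ΔT = 326.60/38.60 = 8.461.
Q̇_max = COP_Carnot × Ẇ = 8.461 × 0.5320 kW = 4.501 kW = 4501 W.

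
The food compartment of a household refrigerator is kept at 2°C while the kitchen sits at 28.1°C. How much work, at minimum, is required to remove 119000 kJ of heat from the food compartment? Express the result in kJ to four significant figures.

In absolute terms T_C = 275.15 K and T_H = 301.25 K, so ΔT = 26.10 K.
The reversible limit is COP_R = T_C/ΔT = 10.54, so W_min = Q_C/COP = Q_C·ΔT/T_C.
W_min = 119000 × 26.10/275.15 = 11290 kJ.

11290 kJ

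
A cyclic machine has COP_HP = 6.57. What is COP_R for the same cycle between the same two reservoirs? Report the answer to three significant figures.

Since Q_H = Q_C + W for any cycle, COP_R = Q_C/W = Q_H/W − 1.
COP_R = 6.57 − 1 = 5.57.

5.57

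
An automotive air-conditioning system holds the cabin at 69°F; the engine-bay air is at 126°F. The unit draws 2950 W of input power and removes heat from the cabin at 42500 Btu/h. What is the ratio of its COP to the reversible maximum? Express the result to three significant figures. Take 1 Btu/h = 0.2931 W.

0.455

Converting, Q̇_C = 42500 Btu/h = 12460 W, so COP_actual = Q̇_C/Ẇ = 12460/2950 = 4.223.
In absolute terms T_C = 293.71 K and T_H = 325.37 K, so ΔT = 31.67 K.
COP_Carnot = T_C/ΔT = 293.71/31.67 = 9.275.
η_II = COP_actual/COP_Carnot = 4.223/9.275 = 0.4553.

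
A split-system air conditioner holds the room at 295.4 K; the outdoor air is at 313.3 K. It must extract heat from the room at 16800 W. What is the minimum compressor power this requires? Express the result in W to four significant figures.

1018 W

The reservoir spacing is ΔT = 313.3 − 295.4 = 17.90 K.
COP_Carnot = T_C/ΔT = 295.40/17.90 = 16.50.
Ẇ_min = Q̇/COP_Carnot = 16800/16.50 = 1018 W.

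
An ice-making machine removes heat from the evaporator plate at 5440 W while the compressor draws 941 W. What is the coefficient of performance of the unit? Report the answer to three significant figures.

The first law gives Q̇_H = Q̇_C + Ẇ, so the three rates are Q̇_C = 5440, Q̇_H = 6381, Ẇ = 941.0 W.
COP_R = Q̇_C/Ẇ = 5440/941.0 = 5.781.

5.78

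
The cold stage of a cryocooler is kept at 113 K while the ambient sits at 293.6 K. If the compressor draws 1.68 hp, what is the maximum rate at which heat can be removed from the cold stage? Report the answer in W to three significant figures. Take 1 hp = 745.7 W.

784 W

The reservoir spacing is ΔT = 293.6 − 113 = 180.6 K.
COP_Carnot = T_C/ΔT = 113.00/180.6 = 0.6257.
Q̇_max = COP_Carnot × Ẇ = 0.6257 × 1.680 hp = 1.051 hp = 783.9 W.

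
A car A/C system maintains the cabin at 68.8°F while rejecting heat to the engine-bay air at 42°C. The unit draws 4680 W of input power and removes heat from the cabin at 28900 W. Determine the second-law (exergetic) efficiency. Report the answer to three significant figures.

COP_actual = Q̇_C/Ẇ = 28900/4680 = 6.175.
In absolute terms T_C = 293.59 K and T_H = 315.15 K, so ΔT = 21.56 K.
COP_Carnot = T_C/ΔT = 293.59/21.56 = 13.62.
η_II = COP_actual/COP_Carnot = 6.175/13.62 = 0.4534.

0.453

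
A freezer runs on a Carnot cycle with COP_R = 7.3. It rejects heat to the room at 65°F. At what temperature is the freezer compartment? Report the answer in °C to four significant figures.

For a Carnot refrigerator COP_R = T_C/(T_H − T_C), so T_C = COP·T_H/(1 + COP).
With T_H = 291.48 K, T_C = 7.3 × 291.48/8.300 = 256.36 K.
Converting, 256.36 K = -16.79°C.

-16.79 °C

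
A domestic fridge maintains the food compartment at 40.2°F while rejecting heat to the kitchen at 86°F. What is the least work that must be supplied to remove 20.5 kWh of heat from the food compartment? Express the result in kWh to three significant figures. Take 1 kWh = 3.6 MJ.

In absolute terms T_C = 277.71 K and T_H = 303.15 K, so ΔT = 25.44 K.
The reversible limit is COP_R = T_C/ΔT = 10.91, so W_min = Q_C/COP = Q_C·ΔT/T_C.
W_min = 20.50 × 25.44/277.71 = 1.878 kWh.

1.88 kWh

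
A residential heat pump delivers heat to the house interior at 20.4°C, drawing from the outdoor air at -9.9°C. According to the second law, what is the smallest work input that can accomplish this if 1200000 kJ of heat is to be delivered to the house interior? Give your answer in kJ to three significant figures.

124000 kJ

In absolute terms T_C = 263.25 K and T_H = 293.55 K, so ΔT = 30.30 K.
The reversible limit is COP_HP = T_H/ΔT = 9.688, so W_min = Q_H/COP = Q_H·ΔT/T_H.
W_min = 1200000 × 30.30/293.55 = 123900 kJ.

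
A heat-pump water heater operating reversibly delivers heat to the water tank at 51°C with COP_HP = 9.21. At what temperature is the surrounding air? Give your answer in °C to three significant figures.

COP_HP = T_H/(T_H − T_C) gives T_H − T_C = T_H/COP.
With T_H = 324.15 K, T_C = 324.15 × (1 − 1/9.21) = 288.95 K.
Converting, 288.95 K = 15.80°C.

15.8 °C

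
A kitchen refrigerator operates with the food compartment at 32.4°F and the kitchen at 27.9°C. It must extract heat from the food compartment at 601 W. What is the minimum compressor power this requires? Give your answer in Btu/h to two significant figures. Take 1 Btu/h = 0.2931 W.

In absolute terms T_C = 273.37 K and T_H = 301.05 K, so ΔT = 27.68 K.
COP_Carnot = T_C/ΔT = 273.37/27.68 = 9.877.
Ẇ_min = Q̇/COP_Carnot = 601.0/9.877 = 60.85 W = 207.6 Btu/h.

210 Btu/h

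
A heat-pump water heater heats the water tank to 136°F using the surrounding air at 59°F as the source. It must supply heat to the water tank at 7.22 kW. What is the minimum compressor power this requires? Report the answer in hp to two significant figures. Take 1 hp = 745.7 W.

In absolute terms T_C = 288.15 K and T_H = 330.93 K, so ΔT = 42.78 K.
COP_Carnot = T_H/ΔT = 330.93/42.78 = 7.736.
Ẇ_min = Q̇/COP_Carnot = 7.220/7.736 = 0.9333 kW = 1.252 hp.

1.3 hp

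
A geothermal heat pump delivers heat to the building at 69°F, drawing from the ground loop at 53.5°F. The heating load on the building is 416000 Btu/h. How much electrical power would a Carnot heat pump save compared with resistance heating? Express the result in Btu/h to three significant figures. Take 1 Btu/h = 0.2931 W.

In absolute terms T_C = 285.09 K and T_H = 293.71 K, so ΔT = 8.611 K.
COP_Carnot = T_H/ΔT = 293.71/8.611 = 34.11.
Resistance heating needs Ẇ_res = Q̇_H = 416000 Btu/h; the reversible heat pump needs only Ẇ_hp = Q̇_H/COP = 12200 Btu/h.
Saving = 416000 − 12200 = 403800 Btu/h.

404000 Btu/h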